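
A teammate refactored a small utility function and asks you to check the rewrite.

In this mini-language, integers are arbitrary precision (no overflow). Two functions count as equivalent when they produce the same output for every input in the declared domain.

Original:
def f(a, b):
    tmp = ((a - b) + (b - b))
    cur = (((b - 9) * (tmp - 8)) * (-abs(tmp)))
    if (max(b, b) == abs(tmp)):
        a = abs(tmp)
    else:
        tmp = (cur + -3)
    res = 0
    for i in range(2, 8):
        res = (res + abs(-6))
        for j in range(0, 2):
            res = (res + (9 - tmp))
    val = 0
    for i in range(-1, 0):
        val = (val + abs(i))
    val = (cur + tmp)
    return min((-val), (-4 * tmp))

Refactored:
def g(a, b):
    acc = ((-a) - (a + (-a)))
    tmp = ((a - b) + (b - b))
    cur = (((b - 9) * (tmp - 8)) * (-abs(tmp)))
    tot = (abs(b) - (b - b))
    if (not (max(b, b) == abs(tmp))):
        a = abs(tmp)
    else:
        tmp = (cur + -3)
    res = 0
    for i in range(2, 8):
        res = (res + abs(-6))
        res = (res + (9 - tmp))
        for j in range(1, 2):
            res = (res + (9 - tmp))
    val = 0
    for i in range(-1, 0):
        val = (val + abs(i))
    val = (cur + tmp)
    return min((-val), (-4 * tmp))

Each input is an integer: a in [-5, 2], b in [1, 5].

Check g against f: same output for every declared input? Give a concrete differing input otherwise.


There is a counterexample at a=-5, b=1: 1347 on one side, 24 on the other.
f: tmp = -6; cur = -672; (max(b, b) == abs(tmp)) -> false; tmp = -675; res = 0; [i=2]; res = 6; [j=0]; res = 690; [j=1]; res = 1374; [i=3]; res = 1380; [j=0]; res = 2064; [j=1]; res = 2748; [i=4]; res = 2754; [j=0]; res = 3438; [j=1]; res = 4122; [i=5]; res = 4128; [j=0]; res = 4812; [j=1]; res = 5496; [i=6]; res = 5502; [j=0]; res = 6186; [j=1]; res = 6870; [i=7]; res = 6876; [j=0]; res = 7560; [j=1]; res = 8244; val = 0; [i=-1]; val = 1; val = -1347; return 1347
g: acc = 5; tmp = -6; cur = -672; tot = 1; (not (max(b, b) == abs(tmp))) -> true; a = 6; res = 0; [i=2]; res = 6; res = 21; [j=1]; res = 36; [i=3]; res = 42; res = 57; [j=1]; res = 72; [i=4]; res = 78; res = 93; [j=1]; res = 108; [i=5]; res = 114; res = 129; [j=1]; res = 144; [i=6]; res = 150; res = 165; [j=1]; res = 180; [i=7]; res = 186; res = 201; [j=1]; res = 216; val = 0; [i=-1]; val = 1; val = -678; return 24
verdict: not equivalent; witness: a=-5, b=1


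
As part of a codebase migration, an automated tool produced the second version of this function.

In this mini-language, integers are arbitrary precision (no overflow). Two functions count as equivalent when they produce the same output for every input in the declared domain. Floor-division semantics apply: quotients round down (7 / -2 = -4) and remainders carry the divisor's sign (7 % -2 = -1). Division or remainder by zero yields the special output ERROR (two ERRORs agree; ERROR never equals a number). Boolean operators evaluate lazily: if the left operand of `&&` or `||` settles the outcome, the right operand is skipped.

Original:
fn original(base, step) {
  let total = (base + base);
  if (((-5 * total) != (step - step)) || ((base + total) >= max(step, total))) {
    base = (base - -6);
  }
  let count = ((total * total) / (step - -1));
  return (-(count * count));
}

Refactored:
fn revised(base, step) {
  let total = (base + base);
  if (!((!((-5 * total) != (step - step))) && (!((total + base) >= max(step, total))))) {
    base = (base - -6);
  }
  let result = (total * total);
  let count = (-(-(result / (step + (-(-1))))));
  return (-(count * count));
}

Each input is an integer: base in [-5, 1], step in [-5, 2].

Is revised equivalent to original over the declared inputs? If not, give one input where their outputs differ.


Behavior is preserved: although local variable names differ, plus boolean connective usage differs, plus statement counts differ, plus arithmetic usage differs, the outputs never diverge.
Tracing base=-1, step=-4: original: total := -2 | (((-5 * total) != (step - step)) || ((base + total) >= max(step, total))): true | base := 5 | count := -2 | result -4 | revised: total := -2 | (!((!((-5 * total) != (step - step))) && (!((total + base) >= max(step, total))))): true | base := 5 | result := 4 | count := -2 | result -4 — matching result -4.
Checked all 56 inputs in the declared domain: the outputs agree on every one.
verdict: equivalent


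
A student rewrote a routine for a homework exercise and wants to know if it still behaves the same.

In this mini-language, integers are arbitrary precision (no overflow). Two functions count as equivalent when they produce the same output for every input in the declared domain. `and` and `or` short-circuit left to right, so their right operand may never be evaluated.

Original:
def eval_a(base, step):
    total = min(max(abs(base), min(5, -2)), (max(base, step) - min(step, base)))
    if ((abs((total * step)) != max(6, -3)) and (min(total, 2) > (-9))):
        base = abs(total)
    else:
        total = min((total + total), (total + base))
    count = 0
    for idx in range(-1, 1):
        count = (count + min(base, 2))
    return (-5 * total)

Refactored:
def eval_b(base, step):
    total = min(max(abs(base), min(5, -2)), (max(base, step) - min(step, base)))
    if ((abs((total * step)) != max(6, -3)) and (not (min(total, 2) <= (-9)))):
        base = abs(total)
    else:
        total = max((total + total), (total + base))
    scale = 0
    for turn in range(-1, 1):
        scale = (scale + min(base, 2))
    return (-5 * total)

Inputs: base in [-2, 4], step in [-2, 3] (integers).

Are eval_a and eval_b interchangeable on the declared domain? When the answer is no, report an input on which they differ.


Take base=-2, step=3.
eval_a: total = 2; ((abs((total * step)) != max(6, -3)) and (min(total, 2) > (-9))) -> false; total = 0; count = 0; [idx=-1]; count = -2; [idx=0]; count = -4; return 0
eval_b: total = 2; ((abs((total * step)) != max(6, -3)) and (not (min(total, 2) <= (-9)))) -> false; total = 4; scale = 0; [turn=-1]; scale = -2; [turn=0]; scale = -4; return -20
0 and -20 differ, so these are not the same function on this domain.
verdict: not equivalent; witness: base=-2, step=3


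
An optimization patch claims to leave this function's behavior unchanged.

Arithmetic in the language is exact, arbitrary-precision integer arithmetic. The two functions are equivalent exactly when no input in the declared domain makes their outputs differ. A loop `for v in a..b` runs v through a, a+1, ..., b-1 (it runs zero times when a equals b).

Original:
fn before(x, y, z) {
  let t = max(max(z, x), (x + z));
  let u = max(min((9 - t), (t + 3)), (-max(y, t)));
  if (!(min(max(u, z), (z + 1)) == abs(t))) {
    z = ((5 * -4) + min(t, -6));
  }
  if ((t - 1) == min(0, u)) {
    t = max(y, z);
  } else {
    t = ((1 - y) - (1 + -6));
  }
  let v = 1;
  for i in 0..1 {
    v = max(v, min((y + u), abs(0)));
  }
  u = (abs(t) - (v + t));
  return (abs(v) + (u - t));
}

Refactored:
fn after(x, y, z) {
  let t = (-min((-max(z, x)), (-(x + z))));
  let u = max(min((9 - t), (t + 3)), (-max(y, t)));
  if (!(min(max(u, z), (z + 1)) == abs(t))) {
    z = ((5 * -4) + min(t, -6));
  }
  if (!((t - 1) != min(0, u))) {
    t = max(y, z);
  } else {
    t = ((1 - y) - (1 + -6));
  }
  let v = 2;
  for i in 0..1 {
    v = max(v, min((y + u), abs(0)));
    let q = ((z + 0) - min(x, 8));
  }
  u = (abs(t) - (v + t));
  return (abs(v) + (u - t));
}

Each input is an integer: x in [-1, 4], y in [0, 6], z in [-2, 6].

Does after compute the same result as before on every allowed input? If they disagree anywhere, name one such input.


Equivalent. The edit looks behavioral (`1` became `2`), but over these ranges it never changes the outcome.
Every one of the 378 inputs gives matching results.
Spot check at x=3, y=0, z=6 — before: t=9, then u=0, then (!(min(max(u, z), (z + 1)) == abs(t))) is true, then z=-26, then ((t - 1) == min(0, u)) is false, then t=6, then v=1, then (i=0), then v=1, then u=-1, then returns -6. after: t=9, then u=0, then (!(min(max(u, z), (z + 1)) == abs(t))) is true, then z=-26, then (!((t - 1) != min(0, u))) is false, then t=6, then v=2, then (i=0), then v=2, then q=-29, then u=-2, then returns -6. Both give -6.
verdict: equivalent


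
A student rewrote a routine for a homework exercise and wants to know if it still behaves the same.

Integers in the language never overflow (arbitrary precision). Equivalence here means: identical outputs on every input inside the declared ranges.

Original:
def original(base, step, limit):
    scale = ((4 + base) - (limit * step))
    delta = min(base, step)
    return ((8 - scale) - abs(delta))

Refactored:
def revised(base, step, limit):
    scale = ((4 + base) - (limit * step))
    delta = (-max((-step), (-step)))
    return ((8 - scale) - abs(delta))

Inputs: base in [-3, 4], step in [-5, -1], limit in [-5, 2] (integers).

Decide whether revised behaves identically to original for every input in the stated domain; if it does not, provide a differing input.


The rewrite breaks on base=-3, step=-2, limit=-5, where the results are 14 and 15.
original: scale := -9 | delta := -3 | result 14
revised: scale := -9 | delta := -2 | result 15
verdict: not equivalent; witness: base=-3, step=-2, limit=-5


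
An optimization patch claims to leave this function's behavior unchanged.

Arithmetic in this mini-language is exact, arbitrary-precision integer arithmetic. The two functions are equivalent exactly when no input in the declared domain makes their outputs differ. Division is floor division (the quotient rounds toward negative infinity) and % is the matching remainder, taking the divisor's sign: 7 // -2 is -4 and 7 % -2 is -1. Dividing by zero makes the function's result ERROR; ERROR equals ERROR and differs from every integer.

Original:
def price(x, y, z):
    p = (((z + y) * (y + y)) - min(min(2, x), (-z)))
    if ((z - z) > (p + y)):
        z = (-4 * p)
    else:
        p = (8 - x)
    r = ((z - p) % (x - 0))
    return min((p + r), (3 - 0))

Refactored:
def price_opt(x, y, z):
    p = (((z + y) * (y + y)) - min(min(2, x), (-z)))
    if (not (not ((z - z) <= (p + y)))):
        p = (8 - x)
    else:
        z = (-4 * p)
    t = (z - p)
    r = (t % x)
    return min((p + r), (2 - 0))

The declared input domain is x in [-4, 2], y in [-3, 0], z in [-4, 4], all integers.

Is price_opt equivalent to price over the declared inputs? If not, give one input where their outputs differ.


Evaluate both at x=-4, y=-3, z=-4.
price: p = 46; ((z - z) > (p + y)) -> false; p = 12; r = 0; return 3
price_opt: p = 46; (not (not ((z - z) <= (p + y)))) -> true; p = 12; t = -16; r = 0; return 2
3 vs 2 — the two versions disagree here.
verdict: not equivalent; witness: x=-4, y=-3, z=-4


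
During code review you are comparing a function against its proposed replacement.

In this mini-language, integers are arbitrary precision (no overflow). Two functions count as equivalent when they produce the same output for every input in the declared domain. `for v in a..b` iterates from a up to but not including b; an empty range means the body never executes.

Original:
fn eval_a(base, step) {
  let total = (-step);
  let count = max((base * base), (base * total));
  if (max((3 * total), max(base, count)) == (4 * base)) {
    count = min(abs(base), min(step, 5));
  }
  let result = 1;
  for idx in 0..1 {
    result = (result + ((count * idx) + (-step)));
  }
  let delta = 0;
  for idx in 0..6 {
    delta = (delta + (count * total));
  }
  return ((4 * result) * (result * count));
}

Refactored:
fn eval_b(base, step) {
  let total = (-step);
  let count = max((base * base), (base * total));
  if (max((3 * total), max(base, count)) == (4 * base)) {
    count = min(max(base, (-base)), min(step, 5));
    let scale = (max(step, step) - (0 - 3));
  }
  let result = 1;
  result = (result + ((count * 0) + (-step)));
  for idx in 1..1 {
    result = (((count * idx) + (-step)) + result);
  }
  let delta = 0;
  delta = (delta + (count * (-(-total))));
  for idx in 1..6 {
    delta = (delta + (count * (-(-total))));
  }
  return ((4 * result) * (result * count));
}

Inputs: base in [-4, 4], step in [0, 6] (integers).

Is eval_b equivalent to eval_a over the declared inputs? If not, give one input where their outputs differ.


Although statement counts differ; and local variable names differ; and min/max/abs usage differs; and constant usage differs; and arithmetic usage differs; and loop structure differs, 63/63 inputs agree.
verdict: equivalent


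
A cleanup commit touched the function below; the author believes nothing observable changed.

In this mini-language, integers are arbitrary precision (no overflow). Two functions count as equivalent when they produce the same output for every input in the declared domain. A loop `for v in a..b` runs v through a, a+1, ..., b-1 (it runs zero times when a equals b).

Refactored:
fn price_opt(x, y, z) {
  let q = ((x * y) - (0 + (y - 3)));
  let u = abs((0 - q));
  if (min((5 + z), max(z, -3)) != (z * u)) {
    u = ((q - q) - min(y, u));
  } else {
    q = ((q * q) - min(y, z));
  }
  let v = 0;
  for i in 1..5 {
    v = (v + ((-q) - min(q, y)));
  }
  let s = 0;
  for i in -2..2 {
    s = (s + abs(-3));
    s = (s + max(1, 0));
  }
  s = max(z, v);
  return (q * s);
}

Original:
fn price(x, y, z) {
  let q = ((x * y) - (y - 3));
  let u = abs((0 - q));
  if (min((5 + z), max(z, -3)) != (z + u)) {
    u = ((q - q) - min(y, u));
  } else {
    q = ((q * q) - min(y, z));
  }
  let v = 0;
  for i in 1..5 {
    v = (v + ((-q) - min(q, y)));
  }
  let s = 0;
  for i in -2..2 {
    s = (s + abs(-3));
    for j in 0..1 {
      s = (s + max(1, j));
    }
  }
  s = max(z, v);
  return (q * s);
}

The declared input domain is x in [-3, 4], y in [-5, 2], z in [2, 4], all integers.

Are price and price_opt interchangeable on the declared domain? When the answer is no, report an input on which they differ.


These are not equivalent — on x=-3, y=1, z=2 the outputs split (-8 vs 0).
price: q := -1 | u := 1 | (min((5 + z), max(z, -3)) != (z + u)): true | u := -1 | v := 0 | iter i=1: | v := 2 | iter i=2: | v := 4 | iter i=3: | v := 6 | iter i=4: | v := 8 | s := 0 | iter i=-2: | s := 3 | iter j=0: | s := 4 | iter i=-1: | s := 7 | iter j=0: | s := 8 | iter i=0: | s := 11 | iter j=0: | s := 12 | iter i=1: | s := 15 | iter j=0: | s := 16 | s := 8 | result -8
price_opt: q := -1 | u := 1 | (min((5 + z), max(z, -3)) != (z * u)): false | q := 0 | v := 0 | iter i=1: | v := 0 | iter i=2: | v := 0 | iter i=3: | v := 0 | iter i=4: | v := 0 | s := 0 | iter i=-2: | s := 3 | s := 4 | iter i=-1: | s := 7 | s := 8 | iter i=0: | s := 11 | s := 12 | iter i=1: | s := 15 | s := 16 | s := 2 | result 0
verdict: not equivalent; witness: x=-3, y=1, z=2


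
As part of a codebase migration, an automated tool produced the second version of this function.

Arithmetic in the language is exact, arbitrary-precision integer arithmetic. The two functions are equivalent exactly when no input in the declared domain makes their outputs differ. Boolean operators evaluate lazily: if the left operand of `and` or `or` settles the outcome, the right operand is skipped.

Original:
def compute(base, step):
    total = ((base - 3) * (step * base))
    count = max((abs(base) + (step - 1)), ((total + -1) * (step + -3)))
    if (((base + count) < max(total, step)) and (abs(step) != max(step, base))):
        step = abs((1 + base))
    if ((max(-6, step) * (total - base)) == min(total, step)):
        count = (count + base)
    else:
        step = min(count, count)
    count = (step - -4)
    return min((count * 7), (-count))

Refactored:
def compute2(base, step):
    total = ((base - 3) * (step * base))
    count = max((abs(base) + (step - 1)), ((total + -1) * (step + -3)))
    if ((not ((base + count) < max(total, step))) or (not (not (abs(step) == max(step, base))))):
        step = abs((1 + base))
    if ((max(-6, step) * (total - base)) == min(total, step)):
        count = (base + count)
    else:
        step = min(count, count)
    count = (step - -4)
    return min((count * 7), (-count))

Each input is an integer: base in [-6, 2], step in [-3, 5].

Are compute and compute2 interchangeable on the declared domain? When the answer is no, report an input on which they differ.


These are not equivalent — on base=-6, step=0 the outputs split (-4 vs -9).
compute: total becomes 0; next count becomes 5; next (((base + count) < max(total, step)) and (abs(step) != max(step, base))) evaluates to false; next ((max(-6, step) * (total - base)) == min(total, step)) evaluates to true; next count becomes -1; next count becomes 4; next final value -4
compute2: total becomes 0; next count becomes 5; next ((not ((base + count) < max(total, step))) or (not (not (abs(step) == max(step, base))))) evaluates to true; next step becomes 5; next ((max(-6, step) * (total - base)) == min(total, step)) evaluates to false; next step becomes 5; next count becomes 9; next final value -9
verdict: not equivalent; witness: base=-6, step=0


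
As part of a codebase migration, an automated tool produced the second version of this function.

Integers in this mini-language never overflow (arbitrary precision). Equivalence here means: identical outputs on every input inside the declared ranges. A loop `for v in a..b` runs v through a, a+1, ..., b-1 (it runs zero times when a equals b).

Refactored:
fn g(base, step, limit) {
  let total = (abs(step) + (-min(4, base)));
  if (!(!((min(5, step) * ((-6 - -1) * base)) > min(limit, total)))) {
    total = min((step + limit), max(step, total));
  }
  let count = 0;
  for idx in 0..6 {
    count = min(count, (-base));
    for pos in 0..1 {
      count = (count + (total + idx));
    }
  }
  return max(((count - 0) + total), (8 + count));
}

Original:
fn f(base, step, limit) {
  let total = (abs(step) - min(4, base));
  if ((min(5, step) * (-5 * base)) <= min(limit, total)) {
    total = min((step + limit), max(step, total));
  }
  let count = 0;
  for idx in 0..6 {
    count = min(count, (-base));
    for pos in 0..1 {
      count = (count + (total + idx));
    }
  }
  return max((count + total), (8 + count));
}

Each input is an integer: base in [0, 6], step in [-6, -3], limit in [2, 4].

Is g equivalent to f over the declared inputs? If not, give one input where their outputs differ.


Try base=0, step=-6, limit=2.
f: total = 6; ((min(5, step) * (-5 * base)) <= min(limit, total)) -> true; total = -4; count = 0; [idx=0]; count = 0; [pos=0]; count = -4; [idx=1]; count = -4; [pos=0]; count = -7; [idx=2]; count = -7; [pos=0]; count = -9; [idx=3]; count = -9; [pos=0]; count = -10; [idx=4]; count = -10; [pos=0]; count = -10; [idx=5]; count = -10; [pos=0]; count = -9; return -1
g: total = 6; (!(!((min(5, step) * ((-6 - -1) * base)) > min(limit, total)))) -> false; count = 0; [idx=0]; count = 0; [pos=0]; count = 6; [idx=1]; count = 0; [pos=0]; count = 7; [idx=2]; count = 0; [pos=0]; count = 8; [idx=3]; count = 0; [pos=0]; count = 9; [idx=4]; count = 0; [pos=0]; count = 10; [idx=5]; count = 0; [pos=0]; count = 11; return 19
-1 vs 19 — the two versions disagree here.
verdict: not equivalent; witness: base=0, step=-6, limit=2


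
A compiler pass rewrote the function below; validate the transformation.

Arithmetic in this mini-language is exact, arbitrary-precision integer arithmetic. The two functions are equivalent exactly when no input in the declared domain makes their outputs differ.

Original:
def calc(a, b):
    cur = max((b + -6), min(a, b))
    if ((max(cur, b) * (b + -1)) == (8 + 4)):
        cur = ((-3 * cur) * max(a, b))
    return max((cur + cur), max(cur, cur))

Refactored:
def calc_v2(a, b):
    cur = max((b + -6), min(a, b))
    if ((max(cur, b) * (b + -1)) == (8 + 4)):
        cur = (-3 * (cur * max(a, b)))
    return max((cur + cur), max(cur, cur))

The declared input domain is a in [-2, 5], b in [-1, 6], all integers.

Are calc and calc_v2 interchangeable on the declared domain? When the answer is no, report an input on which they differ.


Equivalent — the differences include same computation, different form, yet no declared input distinguishes the two.
One worked example (a=0, b=3) — calc: cur becomes 0; next ((max(cur, b) * (b + -1)) == (8 + 4)) evaluates to false; next final value 0; calc_v2: cur becomes 0; next ((max(cur, b) * (b + -1)) == (8 + 4)) evaluates to false; next final value 0; agreement on 0.
An exhaustive pass over the 64 declared inputs shows identical outputs.
verdict: equivalent


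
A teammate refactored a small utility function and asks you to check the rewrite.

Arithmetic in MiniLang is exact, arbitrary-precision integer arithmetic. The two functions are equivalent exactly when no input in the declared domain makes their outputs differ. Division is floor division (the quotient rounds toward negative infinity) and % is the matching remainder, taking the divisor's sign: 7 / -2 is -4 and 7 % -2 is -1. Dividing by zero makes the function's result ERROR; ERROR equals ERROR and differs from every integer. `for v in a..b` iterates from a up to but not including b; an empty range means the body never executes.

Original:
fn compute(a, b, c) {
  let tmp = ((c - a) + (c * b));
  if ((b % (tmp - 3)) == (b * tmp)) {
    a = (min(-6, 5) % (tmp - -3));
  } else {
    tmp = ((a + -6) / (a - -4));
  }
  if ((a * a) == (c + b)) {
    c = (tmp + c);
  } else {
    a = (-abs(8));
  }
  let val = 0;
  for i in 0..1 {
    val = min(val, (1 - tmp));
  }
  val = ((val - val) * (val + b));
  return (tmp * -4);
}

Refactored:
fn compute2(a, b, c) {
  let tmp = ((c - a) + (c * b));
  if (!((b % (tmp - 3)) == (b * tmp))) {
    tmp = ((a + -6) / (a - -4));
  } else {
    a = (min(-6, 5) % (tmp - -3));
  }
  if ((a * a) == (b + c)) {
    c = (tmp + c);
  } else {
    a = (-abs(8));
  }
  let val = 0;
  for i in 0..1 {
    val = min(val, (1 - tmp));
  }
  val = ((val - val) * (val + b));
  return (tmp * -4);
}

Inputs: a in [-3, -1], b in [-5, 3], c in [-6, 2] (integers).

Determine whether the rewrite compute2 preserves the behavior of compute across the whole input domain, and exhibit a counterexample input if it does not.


Comparing the listings, the differences include: boolean connective usage differs.
As a probe, take a=-2, b=-3, c=1: compute runs tmp=0, then ((b % (tmp - 3)) == (b * tmp)) is true, then a=0, then ((a * a) == (c + b)) is false, then a=-8, then val=0, then (i=0), then val=0, then val=0, then returns 0; compute2 runs tmp=0, then (!((b % (tmp - 3)) == (b * tmp))) is false, then a=0, then ((a * a) == (b + c)) is false, then a=-8, then val=0, then (i=0), then val=0, then val=0, then returns 0; both end at 0.
Every one of the 243 inputs gives matching results.
verdict: equivalent


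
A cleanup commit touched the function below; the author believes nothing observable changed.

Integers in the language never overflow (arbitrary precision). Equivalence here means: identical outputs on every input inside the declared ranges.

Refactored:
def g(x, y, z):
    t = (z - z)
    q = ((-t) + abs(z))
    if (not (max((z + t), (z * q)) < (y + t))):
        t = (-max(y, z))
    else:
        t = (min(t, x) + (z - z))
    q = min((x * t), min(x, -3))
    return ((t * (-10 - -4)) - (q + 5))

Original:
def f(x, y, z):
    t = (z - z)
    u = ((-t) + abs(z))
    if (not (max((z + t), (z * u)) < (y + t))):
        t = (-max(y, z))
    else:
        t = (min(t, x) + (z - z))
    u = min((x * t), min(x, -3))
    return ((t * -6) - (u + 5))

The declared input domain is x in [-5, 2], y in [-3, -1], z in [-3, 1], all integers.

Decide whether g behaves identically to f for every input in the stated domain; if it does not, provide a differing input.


Equivalent — the differences include arithmetic usage differs, plus local variable names differ, plus constant usage differs, yet no declared input distinguishes the two.
As a probe, take x=0, y=-1, z=1: f runs t becomes 0; next u becomes 1; next (not (max((z + t), (z * u)) < (y + t))) evaluates to true; next t becomes -1; next u becomes -3; next final value 4; g runs t becomes 0; next q becomes 1; next (not (max((z + t), (z * q)) < (y + t))) evaluates to true; next t becomes -1; next q becomes -3; next final value 4; both end at 4.
An exhaustive pass over the 120 declared inputs shows identical outputs.
verdict: equivalent


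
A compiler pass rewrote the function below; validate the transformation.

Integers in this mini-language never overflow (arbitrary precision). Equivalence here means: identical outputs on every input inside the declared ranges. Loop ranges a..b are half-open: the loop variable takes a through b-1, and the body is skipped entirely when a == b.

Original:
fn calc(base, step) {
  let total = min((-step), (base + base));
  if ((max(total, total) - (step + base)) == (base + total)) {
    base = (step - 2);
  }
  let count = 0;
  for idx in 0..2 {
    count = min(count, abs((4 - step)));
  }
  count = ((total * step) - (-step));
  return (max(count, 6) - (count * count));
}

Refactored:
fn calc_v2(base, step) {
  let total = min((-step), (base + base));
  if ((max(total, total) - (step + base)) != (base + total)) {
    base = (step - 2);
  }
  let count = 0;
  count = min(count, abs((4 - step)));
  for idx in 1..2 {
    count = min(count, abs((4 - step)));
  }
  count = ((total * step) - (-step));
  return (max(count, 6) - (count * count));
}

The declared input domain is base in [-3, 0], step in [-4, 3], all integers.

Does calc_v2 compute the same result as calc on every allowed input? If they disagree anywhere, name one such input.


Equivalent. Although `((max(total, total) - (step + base)) == (base + total))` became `((max(total, total) - (step + base)) != (base + total))`, no input in the stated domain can expose it.
Sweeping the whole domain (32 inputs) finds no disagreement.
Tracing base=-2, step=-3: calc: total=-4, then ((max(total, total) - (step + base)) == (base + total)) is false, then count=0, then (idx=0), then count=0, then (idx=1), then count=0, then count=9, then returns -72 | calc_v2: total=-4, then ((max(total, total) - (step + base)) != (base + total)) is true, then base=-5, then count=0, then count=0, then (idx=1), then count=0, then count=9, then returns -72 — matching result -72.
verdict: equivalent


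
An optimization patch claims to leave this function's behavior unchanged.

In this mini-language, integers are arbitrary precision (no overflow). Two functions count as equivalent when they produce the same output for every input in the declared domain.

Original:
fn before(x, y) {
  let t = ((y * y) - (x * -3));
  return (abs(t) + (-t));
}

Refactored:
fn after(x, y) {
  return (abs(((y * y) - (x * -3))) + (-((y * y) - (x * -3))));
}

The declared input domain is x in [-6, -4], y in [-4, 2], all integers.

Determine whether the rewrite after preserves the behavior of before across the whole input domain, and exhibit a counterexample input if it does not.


The two are interchangeable: statement counts differ, arithmetic usage differs, constant usage differs, local variable names differ, and every declared input agrees.
As a probe, take x=-5, y=-4: before runs t=1, then returns 0; after runs returns 0; both end at 0.
Sweeping the whole domain (21 inputs) finds no disagreement.
verdict: equivalent


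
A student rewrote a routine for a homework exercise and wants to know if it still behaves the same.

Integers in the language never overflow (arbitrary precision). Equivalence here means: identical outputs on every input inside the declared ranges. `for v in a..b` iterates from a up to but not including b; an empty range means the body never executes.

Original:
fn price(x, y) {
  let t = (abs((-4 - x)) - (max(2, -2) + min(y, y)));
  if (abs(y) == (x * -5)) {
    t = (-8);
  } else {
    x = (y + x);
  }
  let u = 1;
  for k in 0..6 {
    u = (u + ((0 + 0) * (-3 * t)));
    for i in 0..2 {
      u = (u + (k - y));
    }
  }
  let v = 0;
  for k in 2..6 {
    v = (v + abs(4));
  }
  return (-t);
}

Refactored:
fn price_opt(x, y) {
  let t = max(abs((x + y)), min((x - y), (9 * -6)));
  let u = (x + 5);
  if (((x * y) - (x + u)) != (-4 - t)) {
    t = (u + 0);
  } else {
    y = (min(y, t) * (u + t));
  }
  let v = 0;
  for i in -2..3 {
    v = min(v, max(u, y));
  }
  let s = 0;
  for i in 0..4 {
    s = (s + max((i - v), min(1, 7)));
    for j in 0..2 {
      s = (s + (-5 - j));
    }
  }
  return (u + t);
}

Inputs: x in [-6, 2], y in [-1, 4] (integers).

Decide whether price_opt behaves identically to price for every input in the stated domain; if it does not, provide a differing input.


Consider the input x=-6, y=-1.
price: t=1, then (abs(y) == (x * -5)) is false, then x=-7, then u=1, then (k=0), then u=1, then (i=0), then u=2, then (i=1), then u=3, then (k=1), then u=3, then (i=0), then u=5, then (i=1), then u=7, then (k=2), then u=7, then (i=0), then u=10, then (i=1), then u=13, then (k=3), then u=13, then (i=0), then u=17, then (i=1), then u=21, then (k=4), then u=21, then (i=0), then u=26, then (i=1), then u=31, then (k=5), then u=31, then (i=0), then u=37, then (i=1), then u=43, then v=0, then (k=2), then v=4, then (k=3), then v=8, then (k=4), then v=12, then (k=5), then v=16, then returns -1
price_opt: t=7, then u=-1, then (((x * y) - (x + u)) != (-4 - t)) is true, then t=-1, then v=0, then (i=-2), then v=-1, then (i=-1), then v=-1, then (i=0), then v=-1, then (i=1), then v=-1, then (i=2), then v=-1, then s=0, then (i=0), then s=1, then (j=0), then s=-4, then (j=1), then s=-10, then (i=1), then s=-8, then (j=0), then s=-13, then (j=1), then s=-19, then (i=2), then s=-16, then (j=0), then s=-21, then (j=1), then s=-27, then (i=3), then s=-23, then (j=0), then s=-28, then (j=1), then s=-34, then returns -2
-1 != -2, so the rewrite changes behavior.
verdict: not equivalent; witness: x=-6, y=-1


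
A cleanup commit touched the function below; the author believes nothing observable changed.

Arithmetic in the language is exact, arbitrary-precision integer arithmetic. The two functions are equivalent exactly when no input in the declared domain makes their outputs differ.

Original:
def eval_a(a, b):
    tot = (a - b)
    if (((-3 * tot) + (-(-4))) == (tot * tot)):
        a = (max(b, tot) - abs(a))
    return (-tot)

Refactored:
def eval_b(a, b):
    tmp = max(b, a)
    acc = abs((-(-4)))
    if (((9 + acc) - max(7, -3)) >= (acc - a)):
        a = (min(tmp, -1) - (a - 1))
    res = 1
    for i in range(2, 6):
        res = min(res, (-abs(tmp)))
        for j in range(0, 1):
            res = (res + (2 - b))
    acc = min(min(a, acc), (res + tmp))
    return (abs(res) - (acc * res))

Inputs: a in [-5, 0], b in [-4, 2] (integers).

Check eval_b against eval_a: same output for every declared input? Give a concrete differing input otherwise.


There is a counterexample at a=-5, b=-4: 1 on one side, 12 on the other.
eval_a: tot becomes -1; next (((-3 * tot) + (-(-4))) == (tot * tot)) evaluates to false; next final value 1
eval_b: tmp becomes -4; next acc becomes 4; next (((9 + acc) - max(7, -3)) >= (acc - a)) evaluates to false; next res becomes 1; next at i=2:; next res becomes -4; next at j=0:; next res becomes 2; next at i=3:; next res becomes -4; next at j=0:; next res becomes 2; next at i=4:; next res becomes -4; next at j=0:; next res becomes 2; next at i=5:; next res becomes -4; next at j=0:; next res becomes 2; next acc becomes -5; next final value 12
verdict: not equivalent; witness: a=-5, b=-4


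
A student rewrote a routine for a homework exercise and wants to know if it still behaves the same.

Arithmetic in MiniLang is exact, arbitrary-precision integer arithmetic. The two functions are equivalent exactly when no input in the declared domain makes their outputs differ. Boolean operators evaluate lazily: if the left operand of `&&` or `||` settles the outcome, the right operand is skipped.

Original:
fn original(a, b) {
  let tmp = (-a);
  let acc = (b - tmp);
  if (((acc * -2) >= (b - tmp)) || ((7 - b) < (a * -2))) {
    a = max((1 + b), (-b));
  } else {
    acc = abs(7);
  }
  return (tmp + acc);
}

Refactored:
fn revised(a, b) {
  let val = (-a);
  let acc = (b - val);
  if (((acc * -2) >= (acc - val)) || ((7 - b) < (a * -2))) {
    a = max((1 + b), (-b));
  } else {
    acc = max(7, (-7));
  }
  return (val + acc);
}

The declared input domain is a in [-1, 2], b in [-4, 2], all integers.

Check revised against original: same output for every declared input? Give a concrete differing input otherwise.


There is a counterexample at a=1, b=-1: -1 on one side, 6 on the other.
original: tmp becomes -1; next acc becomes 0; next (((acc * -2) >= (b - tmp)) || ((7 - b) < (a * -2))) evaluates to true; next a becomes 1; next final value -1
revised: val becomes -1; next acc becomes 0; next (((acc * -2) >= (acc - val)) || ((7 - b) < (a * -2))) evaluates to false; next acc becomes 7; next final value 6
verdict: not equivalent; witness: a=1, b=-1


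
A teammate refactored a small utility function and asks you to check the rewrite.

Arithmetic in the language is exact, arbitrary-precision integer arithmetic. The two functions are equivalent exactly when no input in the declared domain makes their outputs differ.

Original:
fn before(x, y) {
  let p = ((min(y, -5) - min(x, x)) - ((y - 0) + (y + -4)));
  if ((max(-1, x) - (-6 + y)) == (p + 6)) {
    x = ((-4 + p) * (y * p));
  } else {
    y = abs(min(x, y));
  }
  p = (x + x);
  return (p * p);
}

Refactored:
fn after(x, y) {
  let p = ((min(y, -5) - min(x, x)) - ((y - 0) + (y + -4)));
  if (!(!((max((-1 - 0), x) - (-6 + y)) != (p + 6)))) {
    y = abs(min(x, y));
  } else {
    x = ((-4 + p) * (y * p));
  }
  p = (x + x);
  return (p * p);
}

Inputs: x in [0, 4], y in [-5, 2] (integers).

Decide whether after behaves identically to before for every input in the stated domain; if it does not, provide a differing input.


This is a faithful refactor — boolean connective usage differs; also comparison usage differs; also arithmetic usage differs; also constant usage differs, but the computed results match everywhere.
Tracing x=1, y=-4: before: p becomes 6; next ((max(-1, x) - (-6 + y)) == (p + 6)) evaluates to false; next y becomes 4; next p becomes 2; next final value 4 | after: p becomes 6; next (!(!((max((-1 - 0), x) - (-6 + y)) != (p + 6)))) evaluates to true; next y becomes 4; next p becomes 2; next final value 4 — matching result 4.
Sweeping the whole domain (40 inputs) finds no disagreement.
verdict: equivalent


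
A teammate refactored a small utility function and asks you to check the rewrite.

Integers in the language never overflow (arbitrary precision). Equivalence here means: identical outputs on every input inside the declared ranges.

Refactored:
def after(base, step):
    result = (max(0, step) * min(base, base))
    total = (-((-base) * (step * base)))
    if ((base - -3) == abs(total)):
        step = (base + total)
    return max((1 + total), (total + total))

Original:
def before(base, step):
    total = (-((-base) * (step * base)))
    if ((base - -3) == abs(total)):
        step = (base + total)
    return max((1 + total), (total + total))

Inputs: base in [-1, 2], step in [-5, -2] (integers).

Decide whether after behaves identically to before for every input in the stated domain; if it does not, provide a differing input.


Differences: constant usage differs, local variable names differ, statement counts differ, min/max/abs usage differs, arithmetic usage differs — yet all 16 inputs agree.
verdict: equivalent


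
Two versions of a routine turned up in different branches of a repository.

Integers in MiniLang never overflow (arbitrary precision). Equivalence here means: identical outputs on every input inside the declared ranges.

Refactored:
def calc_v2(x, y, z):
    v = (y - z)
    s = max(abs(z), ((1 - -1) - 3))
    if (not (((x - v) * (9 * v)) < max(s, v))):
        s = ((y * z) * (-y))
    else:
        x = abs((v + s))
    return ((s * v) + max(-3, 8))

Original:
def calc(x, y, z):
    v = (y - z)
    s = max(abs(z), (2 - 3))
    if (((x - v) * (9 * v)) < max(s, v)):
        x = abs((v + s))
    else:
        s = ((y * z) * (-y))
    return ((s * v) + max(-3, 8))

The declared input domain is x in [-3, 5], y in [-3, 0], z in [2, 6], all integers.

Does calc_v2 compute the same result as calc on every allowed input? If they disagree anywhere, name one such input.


This is a faithful refactor — constant usage differs; also arithmetic usage differs; also boolean connective usage differs, but the computed results match everywhere.
As a probe, take x=2, y=0, z=6: calc runs v := -6 | s := 6 | (((x - v) * (9 * v)) < max(s, v)): true | x := 0 | result -28; calc_v2 runs v := -6 | s := 6 | (not (((x - v) * (9 * v)) < max(s, v))): false | x := 0 | result -28; both end at -28.
Checked all 180 inputs in the declared domain: the outputs agree on every one.
verdict: equivalent


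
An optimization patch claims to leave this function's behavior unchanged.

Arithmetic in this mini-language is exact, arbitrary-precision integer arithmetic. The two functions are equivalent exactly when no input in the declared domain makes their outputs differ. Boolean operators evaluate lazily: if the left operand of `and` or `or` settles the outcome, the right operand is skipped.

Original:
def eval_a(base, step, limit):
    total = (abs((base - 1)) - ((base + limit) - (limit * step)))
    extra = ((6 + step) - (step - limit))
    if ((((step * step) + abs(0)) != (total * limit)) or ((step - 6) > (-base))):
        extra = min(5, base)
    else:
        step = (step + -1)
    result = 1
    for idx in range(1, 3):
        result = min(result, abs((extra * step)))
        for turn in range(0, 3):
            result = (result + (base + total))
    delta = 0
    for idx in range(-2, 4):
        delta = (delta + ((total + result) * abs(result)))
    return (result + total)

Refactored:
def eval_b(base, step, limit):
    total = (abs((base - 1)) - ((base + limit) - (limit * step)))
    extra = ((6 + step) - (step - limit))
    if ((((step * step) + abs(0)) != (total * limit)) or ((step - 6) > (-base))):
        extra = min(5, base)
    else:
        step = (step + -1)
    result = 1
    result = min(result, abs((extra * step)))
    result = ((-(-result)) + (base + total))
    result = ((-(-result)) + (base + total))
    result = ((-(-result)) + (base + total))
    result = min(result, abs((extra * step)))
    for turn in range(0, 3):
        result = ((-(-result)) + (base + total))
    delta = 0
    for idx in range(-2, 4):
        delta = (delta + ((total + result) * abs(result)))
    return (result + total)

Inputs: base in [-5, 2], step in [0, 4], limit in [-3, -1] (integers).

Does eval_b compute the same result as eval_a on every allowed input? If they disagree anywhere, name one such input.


Behavior is preserved: although arithmetic usage differs, min/max/abs usage differs, loop structure differs, statement counts differ, the outputs never diverge.
One worked example (base=1, step=3, limit=-2) — eval_a: total=-5, then extra=4, then ((((step * step) + abs(0)) != (total * limit)) or ((step - 6) > (-base))) is true, then extra=1, then result=1, then (idx=1), then result=1, then (turn=0), then result=-3, then (turn=1), then result=-7, then (turn=2), then result=-11, then (idx=2), then result=-11, then (turn=0), then result=-15, then (turn=1), then result=-19, then (turn=2), then result=-23, then delta=0, then (idx=-2), then delta=-644, then (idx=-1), then delta=-1288, then (idx=0), then delta=-1932, then (idx=1), then delta=-2576, then (idx=2), then delta=-3220, then (idx=3), then delta=-3864, then returns -28; eval_b: total=-5, then extra=4, then ((((step * step) + abs(0)) != (total * limit)) or ((step - 6) > (-base))) is true, then extra=1, then result=1, then result=1, then result=-3, then result=-7, then result=-11, then result=-11, then (turn=0), then result=-15, then (turn=1), then result=-19, then (turn=2), then result=-23, then delta=0, then (idx=-2), then delta=-644, then (idx=-1), then delta=-1288, then (idx=0), then delta=-1932, then (idx=1), then delta=-2576, then (idx=2), then delta=-3220, then (idx=3), then delta=-3864, then returns -28; agreement on -28.
An exhaustive pass over the 120 declared inputs shows identical outputs.
verdict: equivalent


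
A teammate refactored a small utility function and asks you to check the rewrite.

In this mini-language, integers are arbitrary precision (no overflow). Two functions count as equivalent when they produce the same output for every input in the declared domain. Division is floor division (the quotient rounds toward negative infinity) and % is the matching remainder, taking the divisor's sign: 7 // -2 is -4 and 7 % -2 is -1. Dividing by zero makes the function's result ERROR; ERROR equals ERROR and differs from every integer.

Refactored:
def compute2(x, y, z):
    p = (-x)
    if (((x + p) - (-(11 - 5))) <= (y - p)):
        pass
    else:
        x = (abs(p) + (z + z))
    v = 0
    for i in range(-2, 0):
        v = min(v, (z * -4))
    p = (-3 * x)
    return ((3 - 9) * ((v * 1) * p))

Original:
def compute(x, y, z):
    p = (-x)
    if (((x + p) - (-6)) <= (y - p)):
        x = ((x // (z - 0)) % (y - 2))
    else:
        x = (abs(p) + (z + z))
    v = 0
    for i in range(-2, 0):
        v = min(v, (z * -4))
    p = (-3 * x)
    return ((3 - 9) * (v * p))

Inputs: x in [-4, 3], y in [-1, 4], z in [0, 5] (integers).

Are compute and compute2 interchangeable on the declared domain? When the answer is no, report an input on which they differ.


Take x=2, y=4, z=0.
compute: p=-2, then (((x + p) - (-6)) <= (y - p)) is true, then a zero divisor aborts: ERROR
compute2: p=-2, then (((x + p) - (-(11 - 5))) <= (y - p)) is true, then v=0, then (i=-2), then v=0, then (i=-1), then v=0, then p=-6, then returns 0
ERROR and 0 differ, so these are not the same function on this domain.
verdict: not equivalent; witness: x=2, y=4, z=0
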